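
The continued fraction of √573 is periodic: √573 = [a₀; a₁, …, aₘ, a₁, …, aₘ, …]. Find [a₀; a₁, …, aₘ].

[23; 1, 14, 1, 46]

a₀ = ⌊√573⌋ = 23.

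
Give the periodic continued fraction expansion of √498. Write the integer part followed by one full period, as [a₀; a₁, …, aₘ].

a₀ = ⌊√498⌋ = 22.
With m₀=0, d₀=1 and mₖ₊₁ = dₖaₖ − mₖ, dₖ₊₁ = (n − mₖ₊₁²)/dₖ, aₖ₊₁ = ⌊(a₀+mₖ₊₁)/dₖ₊₁⌋:
  k=1: m=22, d=14, a=3
  k=2: m=20, d=7, a=6
  k=3: m=22, d=2, a=22
  k=4: m=22, d=7, a=6
  k=5: m=20, d=14, a=3
  k=6: m=22, d=1, a=44
d=1 and a=2a₀=44 at k=6, so the next step gives (m, d) = (22, 14) again — its k=1 value — and the period has length 6.

[22; 3, 6, 22, 6, 3, 44]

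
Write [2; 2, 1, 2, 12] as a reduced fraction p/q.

235/99

Using pₖ = aₖpₖ₋₁ + pₖ₋₂ and qₖ = aₖqₖ₋₁ + qₖ₋₂:
  k=0: a=2, p=2, q=1
  k=1: a=2, p=5, q=2
  k=2: a=1, p=7, q=3
  k=3: a=2, p=19, q=8
  k=4: a=12, p=235, q=99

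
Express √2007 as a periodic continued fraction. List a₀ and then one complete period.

a₀ = ⌊√2007⌋ = 44.
With m₀=0, d₀=1 and mₖ₊₁ = dₖaₖ − mₖ, dₖ₊₁ = (n − mₖ₊₁²)/dₖ, aₖ₊₁ = ⌊(a₀+mₖ₊₁)/dₖ₊₁⌋:
  k=1: m=44, d=71, a=1
  k=2: m=27, d=18, a=3
  k=3: m=27, d=71, a=1
  k=4: m=44, d=1, a=88
d=1 and a=2a₀=88 at k=4, so the next step gives (m, d) = (44, 71) again — its k=1 value — and the period has length 4.

[44; 1, 3, 1, 88]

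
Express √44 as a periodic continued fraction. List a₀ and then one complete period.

a₀ = ⌊√44⌋ = 6.

[6; 1, 1, 1, 2, 1, 1, 1, 12]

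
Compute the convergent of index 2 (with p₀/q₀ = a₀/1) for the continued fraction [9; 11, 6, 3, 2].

609/67

Using pₖ = aₖpₖ₋₁ + pₖ₋₂, qₖ = aₖqₖ₋₁ + qₖ₋₂ (with p₋₁=1, p₋₂=0, q₋₁=0, q₋₂=1):
  k=0: a=9, p=9, q=1
  k=1: a=11, p=100, q=11
  k=2: a=6, p=609, q=67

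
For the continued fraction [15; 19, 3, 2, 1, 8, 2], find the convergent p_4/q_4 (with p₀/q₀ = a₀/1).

Using pₖ = aₖpₖ₋₁ + pₖ₋₂, qₖ = aₖqₖ₋₁ + qₖ₋₂ (with p₋₁=1, p₋₂=0, q₋₁=0, q₋₂=1):
  k=0: a=15, p=15, q=1
  k=1: a=19, p=286, q=19
  k=2: a=3, p=873, q=58
  k=3: a=2, p=2032, q=135
  k=4: a=1, p=2905, q=193

2905/193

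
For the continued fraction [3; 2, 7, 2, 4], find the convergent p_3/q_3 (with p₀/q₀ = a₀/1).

111/32

Using pₖ = aₖpₖ₋₁ + pₖ₋₂, qₖ = aₖqₖ₋₁ + qₖ₋₂ (with p₋₁=1, p₋₂=0, q₋₁=0, q₋₂=1):
  k=0: a=3, p=3, q=1
  k=1: a=2, p=7, q=2
  k=2: a=7, p=52, q=15
  k=3: a=2, p=111, q=32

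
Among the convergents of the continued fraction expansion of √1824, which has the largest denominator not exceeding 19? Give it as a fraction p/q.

726/17

√1824 = [42; 1, 2, 2, 2, 1, 84, …] (period length 6).
Convergents:
  p_0/q_0 = 42/1
  p_1/q_1 = 43/1
  p_2/q_2 = 128/3
  p_3/q_3 = 299/7
  p_4/q_4 = 726/17
  p_5/q_5 = 1025/24
q_4 = 17 ≤ 19 < 24 = q_5, so the answer is 726/17.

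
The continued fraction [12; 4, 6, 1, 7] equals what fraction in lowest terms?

2791/228

Fold from the inside: start with 7/1.
  1 + 1/7 = 8/7
  6 + 7/8 = 55/8
  4 + 8/55 = 228/55
  12 + 55/228 = 2791/228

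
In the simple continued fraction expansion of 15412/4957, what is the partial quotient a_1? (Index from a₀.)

9

15412 = 3·4957 + 541   →  a_0 = 3
4957 = 9·541 + 88   →  a_1 = 9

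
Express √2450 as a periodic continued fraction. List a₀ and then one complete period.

a₀ = ⌊√2450⌋ = 49.
With m₀=0, d₀=1 and mₖ₊₁ = dₖaₖ − mₖ, dₖ₊₁ = (n − mₖ₊₁²)/dₖ, aₖ₊₁ = ⌊(a₀+mₖ₊₁)/dₖ₊₁⌋:
  k=1: m=49, d=49, a=2
  k=2: m=49, d=1, a=98
d=1 and a=2a₀=98 at k=2, so the next step gives (m, d) = (49, 49) again — its k=1 value — and the period has length 2.

[49; 2, 98]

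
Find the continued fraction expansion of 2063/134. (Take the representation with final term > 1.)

[15; 2, 1, 1, 8, 3]

2063 = 15·134 + 53
134 = 2·53 + 28
53 = 1·28 + 25
28 = 1·25 + 3
25 = 8·3 + 1
3 = 3·1 + 0  (stop)
So 2063/134 = [15; 2, 1, 1, 8, 3].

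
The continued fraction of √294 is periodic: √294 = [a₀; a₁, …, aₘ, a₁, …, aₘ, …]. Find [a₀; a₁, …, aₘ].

a₀ = ⌊√294⌋ = 17.
With m₀=0, d₀=1 and mₖ₊₁ = dₖaₖ − mₖ, dₖ₊₁ = (n − mₖ₊₁²)/dₖ, aₖ₊₁ = ⌊(a₀+mₖ₊₁)/dₖ₊₁⌋:
  k=1: m=17, d=5, a=6
  k=2: m=13, d=25, a=1
  k=3: m=12, d=6, a=4
  k=4: m=12, d=25, a=1
  k=5: m=13, d=5, a=6
  k=6: m=17, d=1, a=34
d=1 and a=2a₀=34 at k=6, so the next step gives (m, d) = (17, 5) again — its k=1 value — and the period has length 6.

[17; 6, 1, 4, 1, 6, 34]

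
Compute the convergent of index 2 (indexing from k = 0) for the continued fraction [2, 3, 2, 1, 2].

Using pₖ = aₖpₖ₋₁ + pₖ₋₂, qₖ = aₖqₖ₋₁ + qₖ₋₂ (with p₋₁=1, p₋₂=0, q₋₁=0, q₋₂=1):
  k=0: a=2, p=2, q=1
  k=1: a=3, p=7, q=3
  k=2: a=2, p=16, q=7

16/7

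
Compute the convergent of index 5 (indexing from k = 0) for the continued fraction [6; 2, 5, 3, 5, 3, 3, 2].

3829/593

Using pₖ = aₖpₖ₋₁ + pₖ₋₂, qₖ = aₖqₖ₋₁ + qₖ₋₂ (with p₋₁=1, p₋₂=0, q₋₁=0, q₋₂=1):
  k=0: a=6, p=6, q=1
  k=1: a=2, p=13, q=2
  k=2: a=5, p=71, q=11
  k=3: a=3, p=226, q=35
  k=4: a=5, p=1201, q=186
  k=5: a=3, p=3829, q=593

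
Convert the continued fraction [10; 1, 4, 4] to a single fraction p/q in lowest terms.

Fold from the inside: start with 4/1.
  4 + 1/4 = 17/4
  1 + 4/17 = 21/17
  10 + 17/21 = 227/21

227/21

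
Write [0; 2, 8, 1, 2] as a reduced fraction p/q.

26/55

Fold from the inside: start with 2/1.
  1 + 1/2 = 3/2
  8 + 2/3 = 26/3
  2 + 3/26 = 55/26
  0 + 26/55 = 26/55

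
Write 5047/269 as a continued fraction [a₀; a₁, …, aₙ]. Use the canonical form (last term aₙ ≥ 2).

[18; 1, 3, 4, 1, 12]

5047 = 18×269 + 205
269 = 1×205 + 64
205 = 3×64 + 13
64 = 4×13 + 12
13 = 1×12 + 1
12 = 12×1 + 0  (stop)
So 5047/269 = [18; 1, 3, 4, 1, 12].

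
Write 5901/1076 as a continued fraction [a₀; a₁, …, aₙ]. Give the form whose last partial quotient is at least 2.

[5; 2, 15, 3, 11]

5901 = 5×1076 + 521
1076 = 2×521 + 34
521 = 15×34 + 11
34 = 3×11 + 1
11 = 11×1 + 0  (stop)
So 5901/1076 = [5; 2, 15, 3, 11].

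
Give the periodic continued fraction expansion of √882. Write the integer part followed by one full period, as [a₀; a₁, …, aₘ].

[29; 1, 2, 3, 6, 3, 2, 1, 58]

a₀ = ⌊√882⌋ = 29.
With m₀=0, d₀=1 and mₖ₊₁ = dₖaₖ − mₖ, dₖ₊₁ = (n − mₖ₊₁²)/dₖ, aₖ₊₁ = ⌊(a₀+mₖ₊₁)/dₖ₊₁⌋:
  k=1: m=29, d=41, a=1
  k=2: m=12, d=18, a=2
  k=3: m=24, d=17, a=3
  k=4: m=27, d=9, a=6
  k=5: m=27, d=17, a=3
  k=6: m=24, d=18, a=2
  k=7: m=12, d=41, a=1
  k=8: m=29, d=1, a=58
d=1 and a=2a₀=58 at k=8, so the next step gives (m, d) = (29, 41) again — its k=1 value — and the period has length 8.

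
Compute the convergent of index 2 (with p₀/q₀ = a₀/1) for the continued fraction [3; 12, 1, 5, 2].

40/13

Using pₖ = aₖpₖ₋₁ + pₖ₋₂, qₖ = aₖqₖ₋₁ + qₖ₋₂ (with p₋₁=1, p₋₂=0, q₋₁=0, q₋₂=1):
  k=0: a=3, p=3, q=1
  k=1: a=12, p=37, q=12
  k=2: a=1, p=40, q=13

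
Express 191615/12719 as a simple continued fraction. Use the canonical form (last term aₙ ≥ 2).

191615 = 15·12719 + 830
12719 = 15·830 + 269
830 = 3·269 + 23
269 = 11·23 + 16
23 = 1·16 + 7
16 = 2·7 + 2
7 = 3·2 + 1
2 = 2·1 + 0  (stop)
So 191615/12719 = [15; 15, 3, 11, 1, 2, 3, 2].

[15; 15, 3, 11, 1, 2, 3, 2]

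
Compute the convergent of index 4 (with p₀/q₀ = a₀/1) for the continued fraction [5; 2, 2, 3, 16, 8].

Using pₖ = aₖpₖ₋₁ + pₖ₋₂, qₖ = aₖqₖ₋₁ + qₖ₋₂ (with p₋₁=1, p₋₂=0, q₋₁=0, q₋₂=1):
  k=0: a=5, p=5, q=1
  k=1: a=2, p=11, q=2
  k=2: a=2, p=27, q=5
  k=3: a=3, p=92, q=17
  k=4: a=16, p=1499, q=277

1499/277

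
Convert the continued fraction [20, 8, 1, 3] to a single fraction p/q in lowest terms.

704/35

Fold from the inside: start with 3/1.
  1 + 1/3 = 4/3
  8 + 3/4 = 35/4
  20 + 4/35 = 704/35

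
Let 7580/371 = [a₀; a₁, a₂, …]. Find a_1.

7580 = 20·371 + 160   →  a_0 = 20
371 = 2·160 + 51   →  a_1 = 2

2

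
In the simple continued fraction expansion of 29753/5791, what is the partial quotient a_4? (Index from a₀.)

29753 = 5·5791 + 798   →  a_0 = 5
5791 = 7·798 + 205   →  a_1 = 7
798 = 3·205 + 183   →  a_2 = 3
205 = 1·183 + 22   →  a_3 = 1
183 = 8·22 + 7   →  a_4 = 8

8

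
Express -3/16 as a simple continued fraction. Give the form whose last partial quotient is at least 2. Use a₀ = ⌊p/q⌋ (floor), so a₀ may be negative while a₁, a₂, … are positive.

-3 = -1×16 + 13
16 = 1×13 + 3
13 = 4×3 + 1
3 = 3×1 + 0  (stop)
So -3/16 = [-1; 1, 4, 3].

[-1; 1, 4, 3]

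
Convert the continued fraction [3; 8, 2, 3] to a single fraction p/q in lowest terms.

Using pₖ = aₖpₖ₋₁ + pₖ₋₂ and qₖ = aₖqₖ₋₁ + qₖ₋₂:
  k=0: a=3, p=3, q=1
  k=1: a=8, p=25, q=8
  k=2: a=2, p=53, q=17
  k=3: a=3, p=184, q=59

184/59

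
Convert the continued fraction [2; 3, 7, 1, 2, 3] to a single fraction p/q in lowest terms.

Using pₖ = aₖpₖ₋₁ + pₖ₋₂ and qₖ = aₖqₖ₋₁ + qₖ₋₂:
  k=0: a=2, p=2, q=1
  k=1: a=3, p=7, q=3
  k=2: a=7, p=51, q=22
  k=3: a=1, p=58, q=25
  k=4: a=2, p=167, q=72
  k=5: a=3, p=559, q=241

559/241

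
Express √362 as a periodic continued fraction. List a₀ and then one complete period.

a₀ = ⌊√362⌋ = 19.
With m₀=0, d₀=1 and mₖ₊₁ = dₖaₖ − mₖ, dₖ₊₁ = (n − mₖ₊₁²)/dₖ, aₖ₊₁ = ⌊(a₀+mₖ₊₁)/dₖ₊₁⌋:
  k=1: m=19, d=1, a=38
d=1 and a=2a₀=38 at k=1, so the next step gives (m, d) = (19, 1) again — its k=1 value — and the period has length 1.

[19; 38]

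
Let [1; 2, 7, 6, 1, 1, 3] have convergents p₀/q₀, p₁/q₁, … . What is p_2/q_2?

Using pₖ = aₖpₖ₋₁ + pₖ₋₂, qₖ = aₖqₖ₋₁ + qₖ₋₂ (with p₋₁=1, p₋₂=0, q₋₁=0, q₋₂=1):
  k=0: a=1, p=1, q=1
  k=1: a=2, p=3, q=2
  k=2: a=7, p=22, q=15

22/15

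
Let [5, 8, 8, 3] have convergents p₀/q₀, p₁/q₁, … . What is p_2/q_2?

Using pₖ = aₖpₖ₋₁ + pₖ₋₂, qₖ = aₖqₖ₋₁ + qₖ₋₂ (with p₋₁=1, p₋₂=0, q₋₁=0, q₋₂=1):
  k=0: a=5, p=5, q=1
  k=1: a=8, p=41, q=8
  k=2: a=8, p=333, q=65

333/65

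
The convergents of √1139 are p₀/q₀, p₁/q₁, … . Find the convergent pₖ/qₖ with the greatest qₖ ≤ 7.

135/4

√1139 = [33; 1, 2, 1, 66, …] (period length 4).
Convergents:
  p_0/q_0 = 33/1
  p_1/q_1 = 34/1
  p_2/q_2 = 101/3
  p_3/q_3 = 135/4
  p_4/q_4 = 9011/267
q_3 = 4 ≤ 7 < 267 = q_4, so the answer is 135/4.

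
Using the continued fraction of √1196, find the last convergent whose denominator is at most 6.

173/5

√1196 = [34; 1, 1, 2, 1, 1, 68, …] (period length 6).
Convergents:
  p_0/q_0 = 34/1
  p_1/q_1 = 35/1
  p_2/q_2 = 69/2
  p_3/q_3 = 173/5
  p_4/q_4 = 242/7
q_3 = 5 ≤ 6 < 7 = q_4, so the answer is 173/5.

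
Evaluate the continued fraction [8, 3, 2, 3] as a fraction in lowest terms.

Using pₖ = aₖpₖ₋₁ + pₖ₋₂ and qₖ = aₖqₖ₋₁ + qₖ₋₂:
  k=0: a=8, p=8, q=1
  k=1: a=3, p=25, q=3
  k=2: a=2, p=58, q=7
  k=3: a=3, p=199, q=24

199/24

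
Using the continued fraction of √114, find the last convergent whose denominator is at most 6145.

22219/2081

√114 = [10; 1, 2, 10, 2, 1, 20, …] (period length 6).
Convergents:
  p_0/q_0 = 10/1
  p_1/q_1 = 11/1
  p_2/q_2 = 32/3
  p_3/q_3 = 331/31
  p_4/q_4 = 694/65
  p_5/q_5 = 1025/96
  p_6/q_6 = 21194/1985
  p_7/q_7 = 22219/2081
  p_8/q_8 = 65632/6147
q_7 = 2081 ≤ 6145 < 6147 = q_8, so the answer is 22219/2081.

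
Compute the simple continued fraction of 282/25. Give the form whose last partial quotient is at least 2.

282 = 11*25 + 7
25 = 3*7 + 4
7 = 1*4 + 3
4 = 1*3 + 1
3 = 3*1 + 0  (stop)
So 282/25 = [11; 3, 1, 1, 3].

[11; 3, 1, 1, 3]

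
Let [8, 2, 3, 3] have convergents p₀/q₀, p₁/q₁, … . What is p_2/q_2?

Using pₖ = aₖpₖ₋₁ + pₖ₋₂, qₖ = aₖqₖ₋₁ + qₖ₋₂ (with p₋₁=1, p₋₂=0, q₋₁=0, q₋₂=1):
  k=0: a=8, p=8, q=1
  k=1: a=2, p=17, q=2
  k=2: a=3, p=59, q=7

59/7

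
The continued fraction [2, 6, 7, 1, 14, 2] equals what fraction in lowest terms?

Using pₖ = aₖpₖ₋₁ + pₖ₋₂ and qₖ = aₖqₖ₋₁ + qₖ₋₂:
  k=0: a=2, p=2, q=1
  k=1: a=6, p=13, q=6
  k=2: a=7, p=93, q=43
  k=3: a=1, p=106, q=49
  k=4: a=14, p=1577, q=729
  k=5: a=2, p=3260, q=1507

3260/1507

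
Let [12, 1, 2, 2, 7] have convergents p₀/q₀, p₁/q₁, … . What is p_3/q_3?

89/7

Using pₖ = aₖpₖ₋₁ + pₖ₋₂, qₖ = aₖqₖ₋₁ + qₖ₋₂ (with p₋₁=1, p₋₂=0, q₋₁=0, q₋₂=1):
  k=0: a=12, p=12, q=1
  k=1: a=1, p=13, q=1
  k=2: a=2, p=38, q=3
  k=3: a=2, p=89, q=7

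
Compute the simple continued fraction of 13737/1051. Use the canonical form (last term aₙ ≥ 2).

13737 = 13*1051 + 74
1051 = 14*74 + 15
74 = 4*15 + 14
15 = 1*14 + 1
14 = 14*1 + 0  (stop)
So 13737/1051 = [13; 14, 4, 1, 14].

[13; 14, 4, 1, 14]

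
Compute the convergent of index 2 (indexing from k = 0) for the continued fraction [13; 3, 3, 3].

Using pₖ = aₖpₖ₋₁ + pₖ₋₂, qₖ = aₖqₖ₋₁ + qₖ₋₂ (with p₋₁=1, p₋₂=0, q₋₁=0, q₋₂=1):
  k=0: a=13, p=13, q=1
  k=1: a=3, p=40, q=3
  k=2: a=3, p=133, q=10

133/10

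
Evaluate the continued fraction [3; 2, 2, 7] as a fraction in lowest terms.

Fold from the inside: start with 7/1.
  2 + 1/7 = 15/7
  2 + 7/15 = 37/15
  3 + 15/37 = 126/37

126/37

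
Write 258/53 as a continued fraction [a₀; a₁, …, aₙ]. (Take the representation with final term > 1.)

[4; 1, 6, 1, 1, 3]

258 = 4×53 + 46
53 = 1×46 + 7
46 = 6×7 + 4
7 = 1×4 + 3
4 = 1×3 + 1
3 = 3×1 + 0  (stop)
So 258/53 = [4; 1, 6, 1, 1, 3].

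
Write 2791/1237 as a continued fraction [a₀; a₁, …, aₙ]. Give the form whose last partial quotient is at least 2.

[2; 3, 1, 9, 4, 2, 3]

2791 = 2*1237 + 317
1237 = 3*317 + 286
317 = 1*286 + 31
286 = 9*31 + 7
31 = 4*7 + 3
7 = 2*3 + 1
3 = 3*1 + 0  (stop)
So 2791/1237 = [2; 3, 1, 9, 4, 2, 3].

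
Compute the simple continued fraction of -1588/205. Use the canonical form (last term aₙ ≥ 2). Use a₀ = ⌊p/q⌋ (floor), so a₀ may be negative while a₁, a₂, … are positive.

[-8; 3, 1, 16, 3]

-1588 = -8·205 + 52
205 = 3·52 + 49
52 = 1·49 + 3
49 = 16·3 + 1
3 = 3·1 + 0  (stop)
So -1588/205 = [-8; 3, 1, 16, 3].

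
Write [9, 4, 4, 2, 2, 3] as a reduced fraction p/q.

2928/317

Using pₖ = aₖpₖ₋₁ + pₖ₋₂ and qₖ = aₖqₖ₋₁ + qₖ₋₂:
  k=0: a=9, p=9, q=1
  k=1: a=4, p=37, q=4
  k=2: a=4, p=157, q=17
  k=3: a=2, p=351, q=38
  k=4: a=2, p=859, q=93
  k=5: a=3, p=2928, q=317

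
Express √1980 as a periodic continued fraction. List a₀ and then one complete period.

[44; 2, 88]

a₀ = ⌊√1980⌋ = 44.
With m₀=0, d₀=1 and mₖ₊₁ = dₖaₖ − mₖ, dₖ₊₁ = (n − mₖ₊₁²)/dₖ, aₖ₊₁ = ⌊(a₀+mₖ₊₁)/dₖ₊₁⌋:
  k=1: m=44, d=44, a=2
  k=2: m=44, d=1, a=88
d=1 and a=2a₀=88 at k=2, so the next step gives (m, d) = (44, 44) again — its k=1 value — and the period has length 2.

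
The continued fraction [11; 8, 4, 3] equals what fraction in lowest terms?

1190/107

Fold from the inside: start with 3/1.
  4 + 1/3 = 13/3
  8 + 3/13 = 107/13
  11 + 13/107 = 1190/107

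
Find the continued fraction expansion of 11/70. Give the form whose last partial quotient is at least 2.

11 = 0*70 + 11
70 = 6*11 + 4
11 = 2*4 + 3
4 = 1*3 + 1
3 = 3*1 + 0  (stop)
So 11/70 = [0; 6, 2, 1, 3].

[0; 6, 2, 1, 3]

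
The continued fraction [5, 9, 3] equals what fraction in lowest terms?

Fold from the inside: start with 3/1.
  9 + 1/3 = 28/3
  5 + 3/28 = 143/28

143/28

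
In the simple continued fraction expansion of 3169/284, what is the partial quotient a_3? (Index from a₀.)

4

3169 = 11·284 + 45   →  a_0 = 11
284 = 6·45 + 14   →  a_1 = 6
45 = 3·14 + 3   →  a_2 = 3
14 = 4·3 + 2   →  a_3 = 4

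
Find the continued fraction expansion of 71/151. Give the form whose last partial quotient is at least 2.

[0; 2, 7, 1, 8]

71 = 0*151 + 71
151 = 2*71 + 9
71 = 7*9 + 8
9 = 1*8 + 1
8 = 8*1 + 0  (stop)
So 71/151 = [0; 2, 7, 1, 8].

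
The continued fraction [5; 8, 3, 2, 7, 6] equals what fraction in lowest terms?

Fold from the inside: start with 6/1.
  7 + 1/6 = 43/6
  2 + 6/43 = 92/43
  3 + 43/92 = 319/92
  8 + 92/319 = 2644/319
  5 + 319/2644 = 13539/2644

13539/2644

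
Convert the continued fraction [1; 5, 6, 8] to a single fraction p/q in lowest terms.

302/253

Using pₖ = aₖpₖ₋₁ + pₖ₋₂ and qₖ = aₖqₖ₋₁ + qₖ₋₂:
  k=0: a=1, p=1, q=1
  k=1: a=5, p=6, q=5
  k=2: a=6, p=37, q=31
  k=3: a=8, p=302, q=253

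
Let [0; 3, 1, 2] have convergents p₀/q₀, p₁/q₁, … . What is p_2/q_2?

Using pₖ = aₖpₖ₋₁ + pₖ₋₂, qₖ = aₖqₖ₋₁ + qₖ₋₂ (with p₋₁=1, p₋₂=0, q₋₁=0, q₋₂=1):
  k=0: a=0, p=0, q=1
  k=1: a=3, p=1, q=3
  k=2: a=1, p=1, q=4

1/4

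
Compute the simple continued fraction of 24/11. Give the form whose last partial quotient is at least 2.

[2; 5, 2]

24 = 2·11 + 2
11 = 5·2 + 1
2 = 2·1 + 0  (stop)
So 24/11 = [2; 5, 2].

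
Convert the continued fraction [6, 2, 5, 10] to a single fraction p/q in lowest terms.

723/112

Fold from the inside: start with 10/1.
  5 + 1/10 = 51/10
  2 + 10/51 = 112/51
  6 + 51/112 = 723/112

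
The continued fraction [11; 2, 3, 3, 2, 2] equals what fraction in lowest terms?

1475/129

Using pₖ = aₖpₖ₋₁ + pₖ₋₂ and qₖ = aₖqₖ₋₁ + qₖ₋₂:
  k=0: a=11, p=11, q=1
  k=1: a=2, p=23, q=2
  k=2: a=3, p=80, q=7
  k=3: a=3, p=263, q=23
  k=4: a=2, p=606, q=53
  k=5: a=2, p=1475, q=129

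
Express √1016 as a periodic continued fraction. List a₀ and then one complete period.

a₀ = ⌊√1016⌋ = 31.
With m₀=0, d₀=1 and mₖ₊₁ = dₖaₖ − mₖ, dₖ₊₁ = (n − mₖ₊₁²)/dₖ, aₖ₊₁ = ⌊(a₀+mₖ₊₁)/dₖ₊₁⌋:
  k=1: m=31, d=55, a=1
  k=2: m=24, d=8, a=6
  k=3: m=24, d=55, a=1
  k=4: m=31, d=1, a=62
d=1 and a=2a₀=62 at k=4, so the next step gives (m, d) = (31, 55) again — its k=1 value — and the period has length 4.

[31; 1, 6, 1, 62]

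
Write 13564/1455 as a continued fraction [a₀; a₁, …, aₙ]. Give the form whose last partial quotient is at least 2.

[9; 3, 9, 1, 3, 2, 1, 3]

13564 = 9×1455 + 469
1455 = 3×469 + 48
469 = 9×48 + 37
48 = 1×37 + 11
37 = 3×11 + 4
11 = 2×4 + 3
4 = 1×3 + 1
3 = 3×1 + 0  (stop)
So 13564/1455 = [9; 3, 9, 1, 3, 2, 1, 3].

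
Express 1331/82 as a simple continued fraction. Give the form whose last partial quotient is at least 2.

[16; 4, 3, 6]

1331 = 16*82 + 19
82 = 4*19 + 6
19 = 3*6 + 1
6 = 6*1 + 0  (stop)
So 1331/82 = [16; 4, 3, 6].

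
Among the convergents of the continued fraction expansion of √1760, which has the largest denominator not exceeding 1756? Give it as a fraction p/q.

73081/1742

√1760 = [41; 1, 19, 1, 82, …] (period length 4).
Convergents:
  p_0/q_0 = 41/1
  p_1/q_1 = 42/1
  p_2/q_2 = 839/20
  p_3/q_3 = 881/21
  p_4/q_4 = 73081/1742
  p_5/q_5 = 73962/1763
q_4 = 1742 ≤ 1756 < 1763 = q_5, so the answer is 73081/1742.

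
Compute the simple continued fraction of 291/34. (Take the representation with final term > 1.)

[8; 1, 1, 3, 1, 3]

291 = 8·34 + 19
34 = 1·19 + 15
19 = 1·15 + 4
15 = 3·4 + 3
4 = 1·3 + 1
3 = 3·1 + 0  (stop)
So 291/34 = [8; 1, 1, 3, 1, 3].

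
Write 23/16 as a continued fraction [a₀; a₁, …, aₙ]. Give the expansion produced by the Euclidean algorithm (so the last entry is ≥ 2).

23 = 1*16 + 7
16 = 2*7 + 2
7 = 3*2 + 1
2 = 2*1 + 0  (stop)
So 23/16 = [1; 2, 3, 2].

[1; 2, 3, 2]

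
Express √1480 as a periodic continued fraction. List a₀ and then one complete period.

a₀ = ⌊√1480⌋ = 38.
With m₀=0, d₀=1 and mₖ₊₁ = dₖaₖ − mₖ, dₖ₊₁ = (n − mₖ₊₁²)/dₖ, aₖ₊₁ = ⌊(a₀+mₖ₊₁)/dₖ₊₁⌋:
  k=1: m=38, d=36, a=2
  k=2: m=34, d=9, a=8
  k=3: m=38, d=4, a=19
  k=4: m=38, d=9, a=8
  k=5: m=34, d=36, a=2
  k=6: m=38, d=1, a=76
d=1 and a=2a₀=76 at k=6, so the next step gives (m, d) = (38, 36) again — its k=1 value — and the period has length 6.

[38; 2, 8, 19, 8, 2, 76]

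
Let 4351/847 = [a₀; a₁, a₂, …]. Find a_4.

4351 = 5·847 + 116   →  a_0 = 5
847 = 7·116 + 35   →  a_1 = 7
116 = 3·35 + 11   →  a_2 = 3
35 = 3·11 + 2   →  a_3 = 3
11 = 5·2 + 1   →  a_4 = 5

5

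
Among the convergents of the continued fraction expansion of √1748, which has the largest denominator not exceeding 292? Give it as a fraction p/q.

√1748 = [41; 1, 4, 4, 4, 1, 82, …] (period length 6).
Convergents:
  p_0/q_0 = 41/1
  p_1/q_1 = 42/1
  p_2/q_2 = 209/5
  p_3/q_3 = 878/21
  p_4/q_4 = 3721/89
  p_5/q_5 = 4599/110
  p_6/q_6 = 380839/9109
q_5 = 110 ≤ 292 < 9109 = q_6, so the answer is 4599/110.

4599/110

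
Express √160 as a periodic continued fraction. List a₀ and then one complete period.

a₀ = ⌊√160⌋ = 12.
With m₀=0, d₀=1 and mₖ₊₁ = dₖaₖ − mₖ, dₖ₊₁ = (n − mₖ₊₁²)/dₖ, aₖ₊₁ = ⌊(a₀+mₖ₊₁)/dₖ₊₁⌋:
  k=1: m=12, d=16, a=1
  k=2: m=4, d=9, a=1
  k=3: m=5, d=15, a=1
  k=4: m=10, d=4, a=5
  k=5: m=10, d=15, a=1
  k=6: m=5, d=9, a=1
  k=7: m=4, d=16, a=1
  k=8: m=12, d=1, a=24
d=1 and a=2a₀=24 at k=8, so the next step gives (m, d) = (12, 16) again — its k=1 value — and the period has length 8.

[12; 1, 1, 1, 5, 1, 1, 1, 24]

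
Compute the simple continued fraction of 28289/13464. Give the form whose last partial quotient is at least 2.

[2; 9, 1, 8, 3, 9, 2, 2]

28289 = 2*13464 + 1361
13464 = 9*1361 + 1215
1361 = 1*1215 + 146
1215 = 8*146 + 47
146 = 3*47 + 5
47 = 9*5 + 2
5 = 2*2 + 1
2 = 2*1 + 0  (stop)
So 28289/13464 = [2; 9, 1, 8, 3, 9, 2, 2].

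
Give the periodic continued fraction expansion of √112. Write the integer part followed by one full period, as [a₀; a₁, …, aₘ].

a₀ = ⌊√112⌋ = 10.
With m₀=0, d₀=1 and mₖ₊₁ = dₖaₖ − mₖ, dₖ₊₁ = (n − mₖ₊₁²)/dₖ, aₖ₊₁ = ⌊(a₀+mₖ₊₁)/dₖ₊₁⌋:
  k=1: m=10, d=12, a=1
  k=2: m=2, d=9, a=1
  k=3: m=7, d=7, a=2
  k=4: m=7, d=9, a=1
  k=5: m=2, d=12, a=1
  k=6: m=10, d=1, a=20
d=1 and a=2a₀=20 at k=6, so the next step gives (m, d) = (10, 12) again — its k=1 value — and the period has length 6.

[10; 1, 1, 2, 1, 1, 20]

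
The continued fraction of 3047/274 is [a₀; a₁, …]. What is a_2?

3047 = 11·274 + 33   →  a_0 = 11
274 = 8·33 + 10   →  a_1 = 8
33 = 3·10 + 3   →  a_2 = 3

3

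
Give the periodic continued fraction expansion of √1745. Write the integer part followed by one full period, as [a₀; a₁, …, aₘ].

a₀ = ⌊√1745⌋ = 41.
With m₀=0, d₀=1 and mₖ₊₁ = dₖaₖ − mₖ, dₖ₊₁ = (n − mₖ₊₁²)/dₖ, aₖ₊₁ = ⌊(a₀+mₖ₊₁)/dₖ₊₁⌋:
  k=1: m=41, d=64, a=1
  k=2: m=23, d=19, a=3
  k=3: m=34, d=31, a=2
  k=4: m=28, d=31, a=2
  k=5: m=34, d=19, a=3
  k=6: m=23, d=64, a=1
  k=7: m=41, d=1, a=82
d=1 and a=2a₀=82 at k=7, so the next step gives (m, d) = (41, 64) again — its k=1 value — and the period has length 7.

[41; 1, 3, 2, 2, 3, 1, 82]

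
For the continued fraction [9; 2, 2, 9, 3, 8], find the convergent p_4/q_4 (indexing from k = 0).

1373/146

Using pₖ = aₖpₖ₋₁ + pₖ₋₂, qₖ = aₖqₖ₋₁ + qₖ₋₂ (with p₋₁=1, p₋₂=0, q₋₁=0, q₋₂=1):
  k=0: a=9, p=9, q=1
  k=1: a=2, p=19, q=2
  k=2: a=2, p=47, q=5
  k=3: a=9, p=442, q=47
  k=4: a=3, p=1373, q=146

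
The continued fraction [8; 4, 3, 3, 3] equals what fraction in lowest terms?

1169/142

Fold from the inside: start with 3/1.
  3 + 1/3 = 10/3
  3 + 3/10 = 33/10
  4 + 10/33 = 142/33
  8 + 33/142 = 1169/142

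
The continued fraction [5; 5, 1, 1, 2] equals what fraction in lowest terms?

145/28

Fold from the inside: start with 2/1.
  1 + 1/2 = 3/2
  1 + 2/3 = 5/3
  5 + 3/5 = 28/5
  5 + 5/28 = 145/28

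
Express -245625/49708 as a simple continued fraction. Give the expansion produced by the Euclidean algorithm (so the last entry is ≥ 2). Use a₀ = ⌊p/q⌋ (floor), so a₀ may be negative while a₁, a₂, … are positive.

[-5; 17, 19, 19, 8]

-245625 = -5·49708 + 2915
49708 = 17·2915 + 153
2915 = 19·153 + 8
153 = 19·8 + 1
8 = 8·1 + 0  (stop)
So -245625/49708 = [-5; 17, 19, 19, 8].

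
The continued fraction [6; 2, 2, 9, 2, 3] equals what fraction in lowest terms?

Using pₖ = aₖpₖ₋₁ + pₖ₋₂ and qₖ = aₖqₖ₋₁ + qₖ₋₂:
  k=0: a=6, p=6, q=1
  k=1: a=2, p=13, q=2
  k=2: a=2, p=32, q=5
  k=3: a=9, p=301, q=47
  k=4: a=2, p=634, q=99
  k=5: a=3, p=2203, q=344

2203/344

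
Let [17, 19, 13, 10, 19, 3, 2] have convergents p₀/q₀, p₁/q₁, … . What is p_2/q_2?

4229/248

Using pₖ = aₖpₖ₋₁ + pₖ₋₂, qₖ = aₖqₖ₋₁ + qₖ₋₂ (with p₋₁=1, p₋₂=0, q₋₁=0, q₋₂=1):
  k=0: a=17, p=17, q=1
  k=1: a=19, p=324, q=19
  k=2: a=13, p=4229, q=248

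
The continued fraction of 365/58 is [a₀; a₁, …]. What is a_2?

2

365 = 6·58 + 17   →  a_0 = 6
58 = 3·17 + 7   →  a_1 = 3
17 = 2·7 + 3   →  a_2 = 2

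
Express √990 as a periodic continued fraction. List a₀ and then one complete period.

[31; 2, 6, 2, 62]

a₀ = ⌊√990⌋ = 31.
With m₀=0, d₀=1 and mₖ₊₁ = dₖaₖ − mₖ, dₖ₊₁ = (n − mₖ₊₁²)/dₖ, aₖ₊₁ = ⌊(a₀+mₖ₊₁)/dₖ₊₁⌋:
  k=1: m=31, d=29, a=2
  k=2: m=27, d=9, a=6
  k=3: m=27, d=29, a=2
  k=4: m=31, d=1, a=62
d=1 and a=2a₀=62 at k=4, so the next step gives (m, d) = (31, 29) again — its k=1 value — and the period has length 4.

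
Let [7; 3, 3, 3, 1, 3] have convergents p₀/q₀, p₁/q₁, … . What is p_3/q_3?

241/33

Using pₖ = aₖpₖ₋₁ + pₖ₋₂, qₖ = aₖqₖ₋₁ + qₖ₋₂ (with p₋₁=1, p₋₂=0, q₋₁=0, q₋₂=1):
  k=0: a=7, p=7, q=1
  k=1: a=3, p=22, q=3
  k=2: a=3, p=73, q=10
  k=3: a=3, p=241, q=33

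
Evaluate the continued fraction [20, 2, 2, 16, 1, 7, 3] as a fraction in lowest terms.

44069/2160

Fold from the inside: start with 3/1.
  7 + 1/3 = 22/3
  1 + 3/22 = 25/22
  16 + 22/25 = 422/25
  2 + 25/422 = 869/422
  2 + 422/869 = 2160/869
  20 + 869/2160 = 44069/2160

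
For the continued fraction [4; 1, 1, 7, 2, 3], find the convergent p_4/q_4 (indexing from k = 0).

145/32

Using pₖ = aₖpₖ₋₁ + pₖ₋₂, qₖ = aₖqₖ₋₁ + qₖ₋₂ (with p₋₁=1, p₋₂=0, q₋₁=0, q₋₂=1):
  k=0: a=4, p=4, q=1
  k=1: a=1, p=5, q=1
  k=2: a=1, p=9, q=2
  k=3: a=7, p=68, q=15
  k=4: a=2, p=145, q=32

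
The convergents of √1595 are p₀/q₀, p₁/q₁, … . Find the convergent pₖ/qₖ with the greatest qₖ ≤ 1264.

√1595 = [39; 1, 14, 1, 78, …] (period length 4).
Convergents:
  p_0/q_0 = 39/1
  p_1/q_1 = 40/1
  p_2/q_2 = 599/15
  p_3/q_3 = 639/16
  p_4/q_4 = 50441/1263
  p_5/q_5 = 51080/1279
q_4 = 1263 ≤ 1264 < 1279 = q_5, so the answer is 50441/1263.

50441/1263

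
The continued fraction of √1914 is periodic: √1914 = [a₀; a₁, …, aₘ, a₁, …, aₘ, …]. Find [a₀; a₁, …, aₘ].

[43; 1, 2, 1, 86]

a₀ = ⌊√1914⌋ = 43.
With m₀=0, d₀=1 and mₖ₊₁ = dₖaₖ − mₖ, dₖ₊₁ = (n − mₖ₊₁²)/dₖ, aₖ₊₁ = ⌊(a₀+mₖ₊₁)/dₖ₊₁⌋:
  k=1: m=43, d=65, a=1
  k=2: m=22, d=22, a=2
  k=3: m=22, d=65, a=1
  k=4: m=43, d=1, a=86
d=1 and a=2a₀=86 at k=4, so the next step gives (m, d) = (43, 65) again — its k=1 value — and the period has length 4.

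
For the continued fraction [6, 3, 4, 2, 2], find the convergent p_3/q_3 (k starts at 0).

Using pₖ = aₖpₖ₋₁ + pₖ₋₂, qₖ = aₖqₖ₋₁ + qₖ₋₂ (with p₋₁=1, p₋₂=0, q₋₁=0, q₋₂=1):
  k=0: a=6, p=6, q=1
  k=1: a=3, p=19, q=3
  k=2: a=4, p=82, q=13
  k=3: a=2, p=183, q=29

183/29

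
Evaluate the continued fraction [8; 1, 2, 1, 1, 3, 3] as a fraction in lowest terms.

Fold from the inside: start with 3/1.
  3 + 1/3 = 10/3
  1 + 3/10 = 13/10
  1 + 10/13 = 23/13
  2 + 13/23 = 59/23
  1 + 23/59 = 82/59
  8 + 59/82 = 715/82

715/82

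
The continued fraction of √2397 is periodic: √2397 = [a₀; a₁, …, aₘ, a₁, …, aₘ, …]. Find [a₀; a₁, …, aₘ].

[48; 1, 23, 2, 23, 1, 96]

a₀ = ⌊√2397⌋ = 48.
With m₀=0, d₀=1 and mₖ₊₁ = dₖaₖ − mₖ, dₖ₊₁ = (n − mₖ₊₁²)/dₖ, aₖ₊₁ = ⌊(a₀+mₖ₊₁)/dₖ₊₁⌋:
  k=1: m=48, d=93, a=1
  k=2: m=45, d=4, a=23
  k=3: m=47, d=47, a=2
  k=4: m=47, d=4, a=23
  k=5: m=45, d=93, a=1
  k=6: m=48, d=1, a=96
d=1 and a=2a₀=96 at k=6, so the next step gives (m, d) = (48, 93) again — its k=1 value — and the period has length 6.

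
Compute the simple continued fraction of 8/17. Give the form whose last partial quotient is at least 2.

[0; 2, 8]

8 = 0·17 + 8
17 = 2·8 + 1
8 = 8·1 + 0  (stop)
So 8/17 = [0; 2, 8].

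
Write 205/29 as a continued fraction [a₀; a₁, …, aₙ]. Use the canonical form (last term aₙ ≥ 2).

[7; 14, 2]

205 = 7*29 + 2
29 = 14*2 + 1
2 = 2*1 + 0  (stop)
So 205/29 = [7; 14, 2].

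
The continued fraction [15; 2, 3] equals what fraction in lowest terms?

108/7

Using pₖ = aₖpₖ₋₁ + pₖ₋₂ and qₖ = aₖqₖ₋₁ + qₖ₋₂:
  k=0: a=15, p=15, q=1
  k=1: a=2, p=31, q=2
  k=2: a=3, p=108, q=7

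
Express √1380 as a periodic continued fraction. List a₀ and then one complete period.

[37; 6, 1, 2, 1, 6, 74]

a₀ = ⌊√1380⌋ = 37.
With m₀=0, d₀=1 and mₖ₊₁ = dₖaₖ − mₖ, dₖ₊₁ = (n − mₖ₊₁²)/dₖ, aₖ₊₁ = ⌊(a₀+mₖ₊₁)/dₖ₊₁⌋:
  k=1: m=37, d=11, a=6
  k=2: m=29, d=49, a=1
  k=3: m=20, d=20, a=2
  k=4: m=20, d=49, a=1
  k=5: m=29, d=11, a=6
  k=6: m=37, d=1, a=74
d=1 and a=2a₀=74 at k=6, so the next step gives (m, d) = (37, 11) again — its k=1 value — and the period has length 6.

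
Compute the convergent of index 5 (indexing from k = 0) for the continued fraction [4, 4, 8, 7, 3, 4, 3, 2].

13521/3187

Using pₖ = aₖpₖ₋₁ + pₖ₋₂, qₖ = aₖqₖ₋₁ + qₖ₋₂ (with p₋₁=1, p₋₂=0, q₋₁=0, q₋₂=1):
  k=0: a=4, p=4, q=1
  k=1: a=4, p=17, q=4
  k=2: a=8, p=140, q=33
  k=3: a=7, p=997, q=235
  k=4: a=3, p=3131, q=738
  k=5: a=4, p=13521, q=3187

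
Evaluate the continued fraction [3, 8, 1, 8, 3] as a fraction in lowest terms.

775/249

Using pₖ = aₖpₖ₋₁ + pₖ₋₂ and qₖ = aₖqₖ₋₁ + qₖ₋₂:
  k=0: a=3, p=3, q=1
  k=1: a=8, p=25, q=8
  k=2: a=1, p=28, q=9
  k=3: a=8, p=249, q=80
  k=4: a=3, p=775, q=249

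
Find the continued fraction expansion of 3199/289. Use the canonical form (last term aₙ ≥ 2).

3199 = 11·289 + 20
289 = 14·20 + 9
20 = 2·9 + 2
9 = 4·2 + 1
2 = 2·1 + 0  (stop)
So 3199/289 = [11; 14, 2, 4, 2].

[11; 14, 2, 4, 2]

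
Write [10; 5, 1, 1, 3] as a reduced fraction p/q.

397/39

Fold from the inside: start with 3/1.
  1 + 1/3 = 4/3
  1 + 3/4 = 7/4
  5 + 4/7 = 39/7
  10 + 7/39 = 397/39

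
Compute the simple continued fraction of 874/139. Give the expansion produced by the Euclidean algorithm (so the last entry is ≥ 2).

874 = 6*139 + 40
139 = 3*40 + 19
40 = 2*19 + 2
19 = 9*2 + 1
2 = 2*1 + 0  (stop)
So 874/139 = [6; 3, 2, 9, 2].

[6; 3, 2, 9, 2]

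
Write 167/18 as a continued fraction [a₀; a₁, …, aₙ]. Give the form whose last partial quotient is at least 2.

167 = 9×18 + 5
18 = 3×5 + 3
5 = 1×3 + 2
3 = 1×2 + 1
2 = 2×1 + 0  (stop)
So 167/18 = [9; 3, 1, 1, 2].

[9; 3, 1, 1, 2]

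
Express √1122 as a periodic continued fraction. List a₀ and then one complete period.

[33; 2, 66]

a₀ = ⌊√1122⌋ = 33.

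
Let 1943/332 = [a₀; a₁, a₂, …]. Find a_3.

1

1943 = 5·332 + 283   →  a_0 = 5
332 = 1·283 + 49   →  a_1 = 1
283 = 5·49 + 38   →  a_2 = 5
49 = 1·38 + 11   →  a_3 = 1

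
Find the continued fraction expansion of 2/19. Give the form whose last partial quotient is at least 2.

2 = 0×19 + 2
19 = 9×2 + 1
2 = 2×1 + 0  (stop)
So 2/19 = [0; 9, 2].

[0; 9, 2]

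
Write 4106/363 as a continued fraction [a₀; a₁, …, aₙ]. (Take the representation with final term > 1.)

[11; 3, 4, 1, 2, 2, 3]

4106 = 11×363 + 113
363 = 3×113 + 24
113 = 4×24 + 17
24 = 1×17 + 7
17 = 2×7 + 3
7 = 2×3 + 1
3 = 3×1 + 0  (stop)
So 4106/363 = [11; 3, 4, 1, 2, 2, 3].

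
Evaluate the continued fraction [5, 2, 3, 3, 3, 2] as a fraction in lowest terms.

Using pₖ = aₖpₖ₋₁ + pₖ₋₂ and qₖ = aₖqₖ₋₁ + qₖ₋₂:
  k=0: a=5, p=5, q=1
  k=1: a=2, p=11, q=2
  k=2: a=3, p=38, q=7
  k=3: a=3, p=125, q=23
  k=4: a=3, p=413, q=76
  k=5: a=2, p=951, q=175

951/175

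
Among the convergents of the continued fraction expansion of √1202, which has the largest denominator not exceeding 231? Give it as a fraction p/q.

√1202 = [34; 1, 2, 34, 2, 1, 68, …] (period length 6).
Convergents:
  p_0/q_0 = 34/1
  p_1/q_1 = 35/1
  p_2/q_2 = 104/3
  p_3/q_3 = 3571/103
  p_4/q_4 = 7246/209
  p_5/q_5 = 10817/312
q_4 = 209 ≤ 231 < 312 = q_5, so the answer is 7246/209.

7246/209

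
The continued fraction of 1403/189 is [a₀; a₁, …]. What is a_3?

1403 = 7·189 + 80   →  a_0 = 7
189 = 2·80 + 29   →  a_1 = 2
80 = 2·29 + 22   →  a_2 = 2
29 = 1·22 + 7   →  a_3 = 1

1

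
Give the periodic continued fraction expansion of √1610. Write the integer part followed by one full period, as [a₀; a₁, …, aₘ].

[40; 8, 80]

a₀ = ⌊√1610⌋ = 40.
With m₀=0, d₀=1 and mₖ₊₁ = dₖaₖ − mₖ, dₖ₊₁ = (n − mₖ₊₁²)/dₖ, aₖ₊₁ = ⌊(a₀+mₖ₊₁)/dₖ₊₁⌋:
  k=1: m=40, d=10, a=8
  k=2: m=40, d=1, a=80
d=1 and a=2a₀=80 at k=2, so the next step gives (m, d) = (40, 10) again — its k=1 value — and the period has length 2.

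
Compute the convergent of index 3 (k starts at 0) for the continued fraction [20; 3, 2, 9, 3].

1339/66

Using pₖ = aₖpₖ₋₁ + pₖ₋₂, qₖ = aₖqₖ₋₁ + qₖ₋₂ (with p₋₁=1, p₋₂=0, q₋₁=0, q₋₂=1):
  k=0: a=20, p=20, q=1
  k=1: a=3, p=61, q=3
  k=2: a=2, p=142, q=7
  k=3: a=9, p=1339, q=66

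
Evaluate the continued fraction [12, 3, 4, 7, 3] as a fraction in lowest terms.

3631/295

Fold from the inside: start with 3/1.
  7 + 1/3 = 22/3
  4 + 3/22 = 91/22
  3 + 22/91 = 295/91
  12 + 91/295 = 3631/295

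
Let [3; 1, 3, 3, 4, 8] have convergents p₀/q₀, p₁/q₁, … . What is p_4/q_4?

211/56

Using pₖ = aₖpₖ₋₁ + pₖ₋₂, qₖ = aₖqₖ₋₁ + qₖ₋₂ (with p₋₁=1, p₋₂=0, q₋₁=0, q₋₂=1):
  k=0: a=3, p=3, q=1
  k=1: a=1, p=4, q=1
  k=2: a=3, p=15, q=4
  k=3: a=3, p=49, q=13
  k=4: a=4, p=211, q=56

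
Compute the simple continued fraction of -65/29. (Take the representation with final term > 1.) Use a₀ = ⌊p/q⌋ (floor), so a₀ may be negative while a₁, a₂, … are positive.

-65 = -3×29 + 22
29 = 1×22 + 7
22 = 3×7 + 1
7 = 7×1 + 0  (stop)
So -65/29 = [-3; 1, 3, 7].

[-3; 1, 3, 7]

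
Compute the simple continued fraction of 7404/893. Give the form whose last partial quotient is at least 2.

7404 = 8×893 + 260
893 = 3×260 + 113
260 = 2×113 + 34
113 = 3×34 + 11
34 = 3×11 + 1
11 = 11×1 + 0  (stop)
So 7404/893 = [8; 3, 2, 3, 3, 11].

[8; 3, 2, 3, 3, 11]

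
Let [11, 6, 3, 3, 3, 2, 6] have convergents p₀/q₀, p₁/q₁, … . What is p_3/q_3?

703/63

Using pₖ = aₖpₖ₋₁ + pₖ₋₂, qₖ = aₖqₖ₋₁ + qₖ₋₂ (with p₋₁=1, p₋₂=0, q₋₁=0, q₋₂=1):
  k=0: a=11, p=11, q=1
  k=1: a=6, p=67, q=6
  k=2: a=3, p=212, q=19
  k=3: a=3, p=703, q=63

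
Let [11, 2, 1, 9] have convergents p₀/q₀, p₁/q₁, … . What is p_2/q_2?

Using pₖ = aₖpₖ₋₁ + pₖ₋₂, qₖ = aₖqₖ₋₁ + qₖ₋₂ (with p₋₁=1, p₋₂=0, q₋₁=0, q₋₂=1):
  k=0: a=11, p=11, q=1
  k=1: a=2, p=23, q=2
  k=2: a=1, p=34, q=3

34/3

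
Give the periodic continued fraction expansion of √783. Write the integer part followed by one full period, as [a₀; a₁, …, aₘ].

a₀ = ⌊√783⌋ = 27.

[27; 1, 54]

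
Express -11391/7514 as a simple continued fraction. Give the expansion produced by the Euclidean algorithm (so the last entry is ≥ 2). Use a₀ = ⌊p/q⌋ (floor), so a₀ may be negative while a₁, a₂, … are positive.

-11391 = -2·7514 + 3637
7514 = 2·3637 + 240
3637 = 15·240 + 37
240 = 6·37 + 18
37 = 2·18 + 1
18 = 18·1 + 0  (stop)
So -11391/7514 = [-2; 2, 15, 6, 2, 18].

[-2; 2, 15, 6, 2, 18]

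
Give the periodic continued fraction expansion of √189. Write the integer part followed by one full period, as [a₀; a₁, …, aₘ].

a₀ = ⌊√189⌋ = 13.
With m₀=0, d₀=1 and mₖ₊₁ = dₖaₖ − mₖ, dₖ₊₁ = (n − mₖ₊₁²)/dₖ, aₖ₊₁ = ⌊(a₀+mₖ₊₁)/dₖ₊₁⌋:
  k=1: m=13, d=20, a=1
  k=2: m=7, d=7, a=2
  k=3: m=7, d=20, a=1
  k=4: m=13, d=1, a=26
d=1 and a=2a₀=26 at k=4, so the next step gives (m, d) = (13, 20) again — its k=1 value — and the period has length 4.

[13; 1, 2, 1, 26]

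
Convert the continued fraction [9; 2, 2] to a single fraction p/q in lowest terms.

47/5

Using pₖ = aₖpₖ₋₁ + pₖ₋₂ and qₖ = aₖqₖ₋₁ + qₖ₋₂:
  k=0: a=9, p=9, q=1
  k=1: a=2, p=19, q=2
  k=2: a=2, p=47, q=5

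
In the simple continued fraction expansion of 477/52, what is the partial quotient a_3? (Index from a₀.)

477 = 9·52 + 9   →  a_0 = 9
52 = 5·9 + 7   →  a_1 = 5
9 = 1·7 + 2   →  a_2 = 1
7 = 3·2 + 1   →  a_3 = 3

3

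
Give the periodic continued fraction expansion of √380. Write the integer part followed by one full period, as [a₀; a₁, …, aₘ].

[19; 2, 38]

a₀ = ⌊√380⌋ = 19.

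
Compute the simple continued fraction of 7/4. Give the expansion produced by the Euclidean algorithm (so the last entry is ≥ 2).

[1; 1, 3]

7 = 1×4 + 3
4 = 1×3 + 1
3 = 3×1 + 0  (stop)
So 7/4 = [1; 1, 3].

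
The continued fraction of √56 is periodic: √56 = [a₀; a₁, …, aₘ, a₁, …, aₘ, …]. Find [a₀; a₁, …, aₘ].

a₀ = ⌊√56⌋ = 7.
With m₀=0, d₀=1 and mₖ₊₁ = dₖaₖ − mₖ, dₖ₊₁ = (n − mₖ₊₁²)/dₖ, aₖ₊₁ = ⌊(a₀+mₖ₊₁)/dₖ₊₁⌋:
  k=1: m=7, d=7, a=2
  k=2: m=7, d=1, a=14
d=1 and a=2a₀=14 at k=2, so the next step gives (m, d) = (7, 7) again — its k=1 value — and the period has length 2.

[7; 2, 14]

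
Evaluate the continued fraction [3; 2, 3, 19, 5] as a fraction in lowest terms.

Using pₖ = aₖpₖ₋₁ + pₖ₋₂ and qₖ = aₖqₖ₋₁ + qₖ₋₂:
  k=0: a=3, p=3, q=1
  k=1: a=2, p=7, q=2
  k=2: a=3, p=24, q=7
  k=3: a=19, p=463, q=135
  k=4: a=5, p=2339, q=682

2339/682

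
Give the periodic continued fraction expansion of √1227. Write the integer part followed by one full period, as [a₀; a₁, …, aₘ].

a₀ = ⌊√1227⌋ = 35.
With m₀=0, d₀=1 and mₖ₊₁ = dₖaₖ − mₖ, dₖ₊₁ = (n − mₖ₊₁²)/dₖ, aₖ₊₁ = ⌊(a₀+mₖ₊₁)/dₖ₊₁⌋:
  k=1: m=35, d=2, a=35
  k=2: m=35, d=1, a=70
d=1 and a=2a₀=70 at k=2, so the next step gives (m, d) = (35, 2) again — its k=1 value — and the period has length 2.

[35; 35, 70]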